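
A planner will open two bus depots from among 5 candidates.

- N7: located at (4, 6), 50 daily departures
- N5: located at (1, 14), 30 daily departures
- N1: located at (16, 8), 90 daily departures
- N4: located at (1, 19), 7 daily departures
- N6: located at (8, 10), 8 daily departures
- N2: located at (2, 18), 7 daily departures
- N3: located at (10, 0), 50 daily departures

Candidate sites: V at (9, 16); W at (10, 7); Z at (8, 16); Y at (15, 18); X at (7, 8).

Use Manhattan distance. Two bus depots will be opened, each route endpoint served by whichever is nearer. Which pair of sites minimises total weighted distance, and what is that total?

{W, Z}, total 1766

Evaluate every pair (each demand assigned to the nearer of the two):
  {W, Z}: total = 1766
  {V, W}: total = 1810
  {W, X}: total = 1838
  {Z, X}: total = 2030
  {W, Y}: total = 2046
  {V, X}: total = 2074
  {Y, X}: total = 2190
  {Z, Y}: total = 3034
  {V, Y}: total = 3086
  {V, Z}: total = 3344
Best pair: {W, Z} with total 1766.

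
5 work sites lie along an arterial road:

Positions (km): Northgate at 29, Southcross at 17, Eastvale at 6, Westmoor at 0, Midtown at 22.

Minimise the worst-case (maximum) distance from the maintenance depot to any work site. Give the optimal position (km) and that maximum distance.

location 14.5, max distance 14.5

The 1-center on a line is the midpoint of the two extreme points: leftmost at 0, rightmost at 29.
Optimal location = (0 + 29)/2 = 14.5; maximum distance = (29 − 0)/2 = 14.5.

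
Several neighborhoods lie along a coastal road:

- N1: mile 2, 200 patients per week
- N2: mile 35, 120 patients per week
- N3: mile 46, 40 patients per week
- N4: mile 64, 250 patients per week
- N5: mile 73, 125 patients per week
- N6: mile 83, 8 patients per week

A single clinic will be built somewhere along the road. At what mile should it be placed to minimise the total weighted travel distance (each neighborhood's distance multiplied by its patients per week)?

x = 64

For a sum of weighted absolute distances on a line, the optimum is the weighted median (not the mean). Total weight W = 743; half-weight = 371.5.
Sort by position and accumulate weight:
  mile 2 (N1, w=200) → cum 200
  mile 35 (N2, w=120) → cum 320
  mile 46 (N3, w=40) → cum 360
  mile 64 (N4, w=250) → cum 610  ≥ 371.5 → median here
  mile 73 (N5, w=125) → cum 735
  mile 83 (N6, w=8) → cum 743
Optimal location: mile 64.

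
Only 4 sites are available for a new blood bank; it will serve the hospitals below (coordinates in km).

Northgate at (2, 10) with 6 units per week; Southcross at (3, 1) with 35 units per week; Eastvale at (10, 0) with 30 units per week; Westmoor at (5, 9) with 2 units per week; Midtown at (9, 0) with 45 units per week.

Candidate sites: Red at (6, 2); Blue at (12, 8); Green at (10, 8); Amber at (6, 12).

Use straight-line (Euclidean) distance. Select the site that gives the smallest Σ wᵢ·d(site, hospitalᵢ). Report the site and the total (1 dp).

Red, total 474.9 km

Total weighted distance at each candidate:
  Red (6, 2): total = 474.9
  Blue (12, 8): total = 1106.3
  Green (10, 8): total = 1009.0
  Amber (6, 12): total = 1368.3
Minimum is at Red with total 474.9 km.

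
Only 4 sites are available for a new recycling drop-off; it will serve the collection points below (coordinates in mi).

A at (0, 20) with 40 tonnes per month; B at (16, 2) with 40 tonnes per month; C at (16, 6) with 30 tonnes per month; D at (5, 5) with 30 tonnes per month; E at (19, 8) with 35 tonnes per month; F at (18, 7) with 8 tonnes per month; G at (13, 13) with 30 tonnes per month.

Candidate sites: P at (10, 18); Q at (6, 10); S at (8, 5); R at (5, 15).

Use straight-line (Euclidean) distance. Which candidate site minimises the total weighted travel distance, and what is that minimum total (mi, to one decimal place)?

S, total 2117.3 mi

Total weighted distance at each candidate:
  P (10, 18): total = 2666.4
  Q (6, 10): total = 2242.6
  S (8, 5): total = 2117.3
  R (5, 15): total = 2607.7
Minimum is at S with total 2117.3 mi.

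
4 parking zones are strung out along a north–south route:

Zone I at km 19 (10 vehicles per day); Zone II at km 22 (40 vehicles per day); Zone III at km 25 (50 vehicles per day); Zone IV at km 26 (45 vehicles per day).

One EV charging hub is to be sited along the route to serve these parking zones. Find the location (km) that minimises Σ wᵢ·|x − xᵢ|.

x = 25

For a sum of weighted absolute distances on a line, the optimum is the weighted median (not the mean). Total weight W = 145; half-weight = 72.5.
Sort by position and accumulate weight:
  km 19 (Zone I, w=10) → cum 10
  km 22 (Zone II, w=40) → cum 50
  km 25 (Zone III, w=50) → cum 100  ≥ 72.5 → median here
  km 26 (Zone IV, w=45) → cum 145
Optimal location: km 25.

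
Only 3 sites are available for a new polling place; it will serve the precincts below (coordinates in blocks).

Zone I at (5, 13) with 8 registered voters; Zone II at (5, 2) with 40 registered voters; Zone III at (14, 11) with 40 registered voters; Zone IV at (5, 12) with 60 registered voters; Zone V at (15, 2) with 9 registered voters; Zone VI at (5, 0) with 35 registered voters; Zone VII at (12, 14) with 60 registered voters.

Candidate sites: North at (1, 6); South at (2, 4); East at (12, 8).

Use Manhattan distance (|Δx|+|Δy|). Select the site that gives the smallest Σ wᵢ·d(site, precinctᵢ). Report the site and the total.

East, total 2442 blocks

Total weighted distance at each candidate:
  North (1, 6): total = 3380
  South (2, 4): total = 3296
  East (12, 8): total = 2442
Minimum is at East with total 2442 blocks.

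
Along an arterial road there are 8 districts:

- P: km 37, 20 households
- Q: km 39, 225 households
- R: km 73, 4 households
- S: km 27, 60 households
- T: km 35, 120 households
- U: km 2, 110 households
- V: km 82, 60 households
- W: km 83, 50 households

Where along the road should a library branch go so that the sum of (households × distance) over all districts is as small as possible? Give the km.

For a sum of weighted absolute distances on a line, the optimum is the weighted median (not the mean). Total weight W = 649; half-weight = 324.5.
Sort by position and accumulate weight:
  km 2 (U, w=110) → cum 110
  km 27 (S, w=60) → cum 170
  km 35 (T, w=120) → cum 290
  km 37 (P, w=20) → cum 310
  km 39 (Q, w=225) → cum 535  ≥ 324.5 → median here
  km 73 (R, w=4) → cum 539
  km 82 (V, w=60) → cum 599
  km 83 (W, w=50) → cum 649
Optimal location: km 39.

x = 39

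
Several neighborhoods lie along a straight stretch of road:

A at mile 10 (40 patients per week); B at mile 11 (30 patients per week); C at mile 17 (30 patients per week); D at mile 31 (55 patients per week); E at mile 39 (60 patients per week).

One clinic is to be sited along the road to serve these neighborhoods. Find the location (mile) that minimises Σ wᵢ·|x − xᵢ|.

x = 31

For a sum of weighted absolute distances on a line, the optimum is the weighted median (not the mean). Total weight W = 215; half-weight = 107.5.
Sort by position and accumulate weight:
  mile 10 (A, w=40) → cum 40
  mile 11 (B, w=30) → cum 70
  mile 17 (C, w=30) → cum 100
  mile 31 (D, w=55) → cum 155  ≥ 107.5 → median here
  mile 39 (E, w=60) → cum 215
Optimal location: mile 31.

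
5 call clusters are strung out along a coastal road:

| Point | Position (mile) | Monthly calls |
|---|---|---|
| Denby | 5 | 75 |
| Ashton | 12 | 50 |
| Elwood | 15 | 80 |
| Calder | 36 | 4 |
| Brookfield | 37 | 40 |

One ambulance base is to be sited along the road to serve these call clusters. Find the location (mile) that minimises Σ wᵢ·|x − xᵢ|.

x = 12

For a sum of weighted absolute distances on a line, the optimum is the weighted median (not the mean). Total weight W = 249; half-weight = 124.5.
Sort by position and accumulate weight:
  mile 5 (Denby, w=75) → cum 75
  mile 12 (Ashton, w=50) → cum 125  ≥ 124.5 → median here
  mile 15 (Elwood, w=80) → cum 205
  mile 36 (Calder, w=4) → cum 209
  mile 37 (Brookfield, w=40) → cum 249
Optimal location: mile 12.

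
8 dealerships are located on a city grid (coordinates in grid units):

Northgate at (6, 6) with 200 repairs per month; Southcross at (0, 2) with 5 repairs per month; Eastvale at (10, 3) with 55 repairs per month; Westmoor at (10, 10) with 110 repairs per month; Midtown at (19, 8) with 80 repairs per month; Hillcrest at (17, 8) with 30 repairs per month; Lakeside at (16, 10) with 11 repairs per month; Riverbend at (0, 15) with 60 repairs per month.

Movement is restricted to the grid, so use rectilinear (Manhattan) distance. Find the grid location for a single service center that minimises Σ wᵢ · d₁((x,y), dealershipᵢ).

(10, 8)

Manhattan distance separates: Σwᵢ(|x−xᵢ|+|y−yᵢ|) = Σwᵢ|x−xᵢ| + Σwᵢ|y−yᵢ|, so x and y are optimised independently as 1-D weighted medians.
Total weight W = 551; half = 275.5.
x-coordinate, sorted with cumulative weight:
  x=0 (Southcross, w=5) cum 5
  x=0 (Riverbend, w=60) cum 65
  x=6 (Northgate, w=200) cum 265
  x=10 (Eastvale, w=55) cum 320  ← median
  x=10 (Westmoor, w=110) cum 430
  x=16 (Lakeside, w=11) cum 441
  x=17 (Hillcrest, w=30) cum 471
  x=19 (Midtown, w=80) cum 551
⇒ x* = 10
y-coordinate, sorted with cumulative weight:
  y=2 (Southcross, w=5) cum 5
  y=3 (Eastvale, w=55) cum 60
  y=6 (Northgate, w=200) cum 260
  y=8 (Midtown, w=80) cum 340  ← median
  y=8 (Hillcrest, w=30) cum 370
  y=10 (Westmoor, w=110) cum 480
  y=10 (Lakeside, w=11) cum 491
  y=15 (Riverbend, w=60) cum 551
⇒ y* = 8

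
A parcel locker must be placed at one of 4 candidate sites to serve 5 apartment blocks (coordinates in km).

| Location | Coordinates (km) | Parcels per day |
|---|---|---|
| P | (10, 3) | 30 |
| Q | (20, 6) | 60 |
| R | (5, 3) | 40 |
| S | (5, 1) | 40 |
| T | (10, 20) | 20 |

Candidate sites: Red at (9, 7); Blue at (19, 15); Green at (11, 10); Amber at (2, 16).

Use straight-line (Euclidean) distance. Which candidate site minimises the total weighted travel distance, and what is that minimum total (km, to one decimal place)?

Red, total 1561.9 km

Total weighted distance at each candidate:
  Red (9, 7): total = 1561.9
  Blue (19, 15): total = 2728.8
  Green (11, 10): total = 1805.5
  Amber (2, 16): total = 3017.8
Minimum is at Red with total 1561.9 km.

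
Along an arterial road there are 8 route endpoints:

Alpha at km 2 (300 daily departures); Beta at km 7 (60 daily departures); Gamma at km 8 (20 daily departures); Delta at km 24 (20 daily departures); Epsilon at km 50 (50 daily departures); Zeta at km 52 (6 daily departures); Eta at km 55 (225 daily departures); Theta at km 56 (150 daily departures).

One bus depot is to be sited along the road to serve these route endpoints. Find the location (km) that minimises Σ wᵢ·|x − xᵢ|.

For a sum of weighted absolute distances on a line, the optimum is the weighted median (not the mean). Total weight W = 831; half-weight = 415.5.
Sort by position and accumulate weight:
  km 2 (Alpha, w=300) → cum 300
  km 7 (Beta, w=60) → cum 360
  km 8 (Gamma, w=20) → cum 380
  km 24 (Delta, w=20) → cum 400
  km 50 (Epsilon, w=50) → cum 450  ≥ 415.5 → median here
  km 52 (Zeta, w=6) → cum 456
  km 55 (Eta, w=225) → cum 681
  km 56 (Theta, w=150) → cum 831
Optimal location: km 50.

x = 50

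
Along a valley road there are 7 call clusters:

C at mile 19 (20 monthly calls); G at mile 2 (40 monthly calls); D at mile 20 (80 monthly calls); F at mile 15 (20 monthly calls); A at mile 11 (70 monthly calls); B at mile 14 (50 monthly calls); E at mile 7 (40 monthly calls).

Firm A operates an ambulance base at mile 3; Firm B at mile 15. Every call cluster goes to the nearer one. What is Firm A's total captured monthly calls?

The indifferent point is the midpoint (3+15)/2 = 9; call clusters left of it (closer to Firm A at 3) go to Firm A, those right go to Firm B.
  G at 2 (w=40) → Firm A
  E at 7 (w=40) → Firm A
  A at 11 (w=70) → Firm B
  B at 14 (w=50) → Firm B
  F at 15 (w=20) → Firm B
  C at 19 (w=20) → Firm B
  D at 20 (w=80) → Firm B
Firm A captures 80; Firm B captures 240.

80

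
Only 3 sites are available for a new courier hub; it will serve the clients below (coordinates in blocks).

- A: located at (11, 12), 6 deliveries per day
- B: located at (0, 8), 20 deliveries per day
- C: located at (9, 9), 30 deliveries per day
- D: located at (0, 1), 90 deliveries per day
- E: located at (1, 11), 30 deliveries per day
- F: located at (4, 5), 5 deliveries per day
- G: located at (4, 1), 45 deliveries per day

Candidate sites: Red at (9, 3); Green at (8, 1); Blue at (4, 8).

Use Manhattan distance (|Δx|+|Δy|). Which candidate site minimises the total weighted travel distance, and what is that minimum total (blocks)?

Blue, total 1826 blocks

Total weighted distance at each candidate:
  Red (9, 3): total = 2346
  Green (8, 1): total = 2104
  Blue (4, 8): total = 1826
Minimum is at Blue with total 1826 blocks.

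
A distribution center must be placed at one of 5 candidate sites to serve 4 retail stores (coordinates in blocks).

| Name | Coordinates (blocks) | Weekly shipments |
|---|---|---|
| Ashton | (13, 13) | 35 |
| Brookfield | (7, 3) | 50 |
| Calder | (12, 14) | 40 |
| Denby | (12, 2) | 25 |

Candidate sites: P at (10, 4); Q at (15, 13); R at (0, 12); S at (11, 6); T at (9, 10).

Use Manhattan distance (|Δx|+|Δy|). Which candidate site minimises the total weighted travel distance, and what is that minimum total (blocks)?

S, total 1150 blocks

Total weighted distance at each candidate:
  P (10, 4): total = 1200
  Q (15, 13): total = 1480
  R (0, 12): total = 2400
  S (11, 6): total = 1150
  T (9, 10): total = 1250
Minimum is at S with total 1150 blocks.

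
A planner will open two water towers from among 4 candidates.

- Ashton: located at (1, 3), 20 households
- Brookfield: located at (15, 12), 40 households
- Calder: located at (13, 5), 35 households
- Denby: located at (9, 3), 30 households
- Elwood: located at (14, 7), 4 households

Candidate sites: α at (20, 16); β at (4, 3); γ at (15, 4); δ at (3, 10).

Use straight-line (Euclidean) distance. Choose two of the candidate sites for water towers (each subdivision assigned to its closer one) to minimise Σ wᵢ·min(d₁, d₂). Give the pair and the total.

{β, γ}, total 620.9

Evaluate every pair (each demand assigned to the nearer of the two):
  {β, γ}: total = 620.9
  {γ, δ}: total = 739.0
  {α, γ}: total = 810.2
  {α, β}: total = 831.9
  {β, δ}: total = 1062.4
  {α, δ}: total = 1112.9
Best pair: {β, γ} with total 620.9.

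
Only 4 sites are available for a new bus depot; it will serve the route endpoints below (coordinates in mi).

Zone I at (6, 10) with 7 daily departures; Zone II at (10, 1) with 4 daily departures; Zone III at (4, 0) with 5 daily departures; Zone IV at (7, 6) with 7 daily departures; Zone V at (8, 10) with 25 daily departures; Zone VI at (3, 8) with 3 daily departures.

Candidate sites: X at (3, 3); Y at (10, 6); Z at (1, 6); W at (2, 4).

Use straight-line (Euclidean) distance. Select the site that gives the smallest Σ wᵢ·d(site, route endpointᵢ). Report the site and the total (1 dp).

Total weighted distance at each candidate:
  X (3, 3): total = 363.3
  Y (10, 6): total = 256.7
  Z (1, 6): total = 371.6
  W (2, 4): total = 369.2
Minimum is at Y with total 256.7 mi.

Y, total 256.7 mi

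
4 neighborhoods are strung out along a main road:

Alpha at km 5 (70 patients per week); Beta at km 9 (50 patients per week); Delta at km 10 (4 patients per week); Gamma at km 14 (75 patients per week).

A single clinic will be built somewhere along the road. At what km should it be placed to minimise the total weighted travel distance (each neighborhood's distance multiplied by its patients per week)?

x = 9

For a sum of weighted absolute distances on a line, the optimum is the weighted median (not the mean). Total weight W = 199; half-weight = 99.5.
Sort by position and accumulate weight:
  km 5 (Alpha, w=70) → cum 70
  km 9 (Beta, w=50) → cum 120  ≥ 99.5 → median here
  km 10 (Delta, w=4) → cum 124
  km 14 (Gamma, w=75) → cum 199
Optimal location: km 9.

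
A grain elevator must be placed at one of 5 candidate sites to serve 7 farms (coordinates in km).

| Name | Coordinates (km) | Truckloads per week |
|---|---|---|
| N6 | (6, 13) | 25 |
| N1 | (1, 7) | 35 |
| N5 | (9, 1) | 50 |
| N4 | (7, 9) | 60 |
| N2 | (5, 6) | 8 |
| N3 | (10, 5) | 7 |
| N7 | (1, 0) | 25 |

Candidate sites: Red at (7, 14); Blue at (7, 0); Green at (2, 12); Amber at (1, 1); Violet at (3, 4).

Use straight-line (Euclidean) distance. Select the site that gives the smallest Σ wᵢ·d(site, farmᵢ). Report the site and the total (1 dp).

Violet, total 1266.9 km

Total weighted distance at each candidate:
  Red (7, 14): total = 1828.9
  Blue (7, 0): total = 1541.9
  Green (2, 12): total = 1712.4
  Amber (1, 1): total = 1680.2
  Violet (3, 4): total = 1266.9
Minimum is at Violet with total 1266.9 km.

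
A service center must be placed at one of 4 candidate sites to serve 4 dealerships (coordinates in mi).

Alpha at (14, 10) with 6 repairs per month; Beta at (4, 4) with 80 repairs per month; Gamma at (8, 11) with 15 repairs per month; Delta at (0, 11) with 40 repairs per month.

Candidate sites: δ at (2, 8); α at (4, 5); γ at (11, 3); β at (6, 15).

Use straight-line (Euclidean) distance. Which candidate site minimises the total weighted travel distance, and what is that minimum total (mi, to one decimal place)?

α, total 543.7 mi

Total weighted distance at each candidate:
  δ (2, 8): total = 675.6
  α (4, 5): total = 543.7
  γ (11, 3): total = 1283.6
  β (6, 15): total = 1306.6
Minimum is at α with total 543.7 mi.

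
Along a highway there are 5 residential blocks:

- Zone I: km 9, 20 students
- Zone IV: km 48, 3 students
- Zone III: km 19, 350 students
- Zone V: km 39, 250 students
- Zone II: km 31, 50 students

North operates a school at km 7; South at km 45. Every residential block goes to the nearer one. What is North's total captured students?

The indifferent point is the midpoint (7+45)/2 = 26; residential blocks left of it (closer to North at 7) go to North, those right go to South.
  Zone I at 9 (w=20) → North
  Zone III at 19 (w=350) → North
  Zone II at 31 (w=50) → South
  Zone V at 39 (w=250) → South
  Zone IV at 48 (w=3) → South
North captures 370; South captures 303.

370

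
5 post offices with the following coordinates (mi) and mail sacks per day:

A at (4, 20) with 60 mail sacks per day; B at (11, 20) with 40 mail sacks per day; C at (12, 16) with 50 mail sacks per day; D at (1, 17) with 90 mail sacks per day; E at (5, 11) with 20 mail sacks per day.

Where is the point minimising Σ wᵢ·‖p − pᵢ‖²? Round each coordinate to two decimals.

The minimiser of Σwᵢ‖p−pᵢ‖² is the weighted centroid p* = (Σwᵢpᵢ)/(Σwᵢ).
Σwᵢ = 260.
Σwᵢxᵢ = 60·4 + 40·11 + 50·12 + 90·1 + 20·5 = 1470.
Σwᵢyᵢ = 60·20 + 40·20 + 50·16 + 90·17 + 20·11 = 4550.
x* = 1470/260 = 5.65, y* = 4550/260 = 17.50.

(5.65, 17.50)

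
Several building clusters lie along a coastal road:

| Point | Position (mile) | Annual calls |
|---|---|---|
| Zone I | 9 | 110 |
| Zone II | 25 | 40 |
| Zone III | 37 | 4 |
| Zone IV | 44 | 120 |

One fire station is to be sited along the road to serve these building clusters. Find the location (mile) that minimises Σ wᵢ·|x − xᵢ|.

For a sum of weighted absolute distances on a line, the optimum is the weighted median (not the mean). Total weight W = 274; half-weight = 137.
Sort by position and accumulate weight:
  mile 9 (Zone I, w=110) → cum 110
  mile 25 (Zone II, w=40) → cum 150  ≥ 137 → median here
  mile 37 (Zone III, w=4) → cum 154
  mile 44 (Zone IV, w=120) → cum 274
Optimal location: mile 25.

x = 25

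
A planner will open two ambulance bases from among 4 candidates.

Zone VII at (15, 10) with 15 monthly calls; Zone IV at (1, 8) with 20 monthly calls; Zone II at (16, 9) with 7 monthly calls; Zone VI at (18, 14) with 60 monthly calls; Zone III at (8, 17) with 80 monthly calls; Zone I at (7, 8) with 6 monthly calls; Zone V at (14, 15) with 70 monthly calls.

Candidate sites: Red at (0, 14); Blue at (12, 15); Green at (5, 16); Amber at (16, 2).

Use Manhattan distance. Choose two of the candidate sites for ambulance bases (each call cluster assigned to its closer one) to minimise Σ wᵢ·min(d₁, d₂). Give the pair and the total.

{Blue, Green}, total 1370

Evaluate every pair (each demand assigned to the nearer of the two):
  {Blue, Green}: total = 1370
  {Red, Blue}: total = 1442
  {Blue, Amber}: total = 1641
  {Green, Amber}: total = 2344
  {Red, Green}: total = 2486
  {Red, Amber}: total = 3172
Best pair: {Blue, Green} with total 1370.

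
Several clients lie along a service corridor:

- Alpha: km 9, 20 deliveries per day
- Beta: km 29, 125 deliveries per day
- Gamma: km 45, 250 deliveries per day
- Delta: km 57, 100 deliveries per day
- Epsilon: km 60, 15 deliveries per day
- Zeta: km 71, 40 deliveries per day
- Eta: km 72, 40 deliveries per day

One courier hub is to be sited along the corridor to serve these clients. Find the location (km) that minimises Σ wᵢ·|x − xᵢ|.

x = 45

For a sum of weighted absolute distances on a line, the optimum is the weighted median (not the mean). Total weight W = 590; half-weight = 295.
Sort by position and accumulate weight:
  km 9 (Alpha, w=20) → cum 20
  km 29 (Beta, w=125) → cum 145
  km 45 (Gamma, w=250) → cum 395  ≥ 295 → median here
  km 57 (Delta, w=100) → cum 495
  km 60 (Epsilon, w=15) → cum 510
  km 71 (Zeta, w=40) → cum 550
  km 72 (Eta, w=40) → cum 590
Optimal location: km 45.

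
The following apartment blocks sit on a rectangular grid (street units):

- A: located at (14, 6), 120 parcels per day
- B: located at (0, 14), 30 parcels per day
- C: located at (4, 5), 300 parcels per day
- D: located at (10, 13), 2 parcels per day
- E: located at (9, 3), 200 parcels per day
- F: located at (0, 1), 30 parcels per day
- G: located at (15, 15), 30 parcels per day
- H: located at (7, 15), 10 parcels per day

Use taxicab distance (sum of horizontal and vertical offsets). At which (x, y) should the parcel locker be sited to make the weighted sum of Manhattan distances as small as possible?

Manhattan distance separates: Σwᵢ(|x−xᵢ|+|y−yᵢ|) = Σwᵢ|x−xᵢ| + Σwᵢ|y−yᵢ|, so x and y are optimised independently as 1-D weighted medians.
Total weight W = 722; half = 361.
x-coordinate, sorted with cumulative weight:
  x=0 (B, w=30) cum 30
  x=0 (F, w=30) cum 60
  x=4 (C, w=300) cum 360
  x=7 (H, w=10) cum 370  ← median
  x=9 (E, w=200) cum 570
  x=10 (D, w=2) cum 572
  x=14 (A, w=120) cum 692
  x=15 (G, w=30) cum 722
⇒ x* = 7
y-coordinate, sorted with cumulative weight:
  y=1 (F, w=30) cum 30
  y=3 (E, w=200) cum 230
  y=5 (C, w=300) cum 530  ← median
  y=6 (A, w=120) cum 650
  y=13 (D, w=2) cum 652
  y=14 (B, w=30) cum 682
  y=15 (G, w=30) cum 712
  y=15 (H, w=10) cum 722
⇒ y* = 5

(7, 5)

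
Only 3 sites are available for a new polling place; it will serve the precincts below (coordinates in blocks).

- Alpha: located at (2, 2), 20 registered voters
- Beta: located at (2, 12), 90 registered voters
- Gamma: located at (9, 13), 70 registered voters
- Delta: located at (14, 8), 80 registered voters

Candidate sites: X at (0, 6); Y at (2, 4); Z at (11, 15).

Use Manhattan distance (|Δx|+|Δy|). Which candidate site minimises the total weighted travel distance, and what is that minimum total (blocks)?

Z, total 2600 blocks

Total weighted distance at each candidate:
  X (0, 6): total = 3240
  Y (2, 4): total = 3160
  Z (11, 15): total = 2600
Minimum is at Z with total 2600 blocks.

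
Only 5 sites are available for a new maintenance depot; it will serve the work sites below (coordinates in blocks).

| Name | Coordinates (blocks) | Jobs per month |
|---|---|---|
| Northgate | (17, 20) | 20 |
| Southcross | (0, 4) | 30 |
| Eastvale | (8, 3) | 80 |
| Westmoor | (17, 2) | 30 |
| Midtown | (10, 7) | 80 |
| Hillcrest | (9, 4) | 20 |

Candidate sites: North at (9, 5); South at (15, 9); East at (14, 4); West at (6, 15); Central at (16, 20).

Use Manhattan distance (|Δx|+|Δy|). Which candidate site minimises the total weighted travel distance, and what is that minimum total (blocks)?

North, total 1590 blocks

Total weighted distance at each candidate:
  North (9, 5): total = 1590
  South (15, 9): total = 2950
  East (14, 4): total = 2170
  West (6, 15): total = 3910
  Central (16, 20): total = 5530
Minimum is at North with total 1590 blocks.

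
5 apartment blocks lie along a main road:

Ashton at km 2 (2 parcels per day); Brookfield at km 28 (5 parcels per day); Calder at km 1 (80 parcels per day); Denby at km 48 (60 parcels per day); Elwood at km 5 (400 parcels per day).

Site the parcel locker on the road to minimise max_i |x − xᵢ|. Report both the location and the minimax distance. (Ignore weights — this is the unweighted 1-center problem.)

location 24.5, max distance 23.5

The 1-center on a line is the midpoint of the two extreme points: leftmost at 1, rightmost at 48.
Optimal location = (1 + 48)/2 = 24.5; maximum distance = (48 − 1)/2 = 23.5.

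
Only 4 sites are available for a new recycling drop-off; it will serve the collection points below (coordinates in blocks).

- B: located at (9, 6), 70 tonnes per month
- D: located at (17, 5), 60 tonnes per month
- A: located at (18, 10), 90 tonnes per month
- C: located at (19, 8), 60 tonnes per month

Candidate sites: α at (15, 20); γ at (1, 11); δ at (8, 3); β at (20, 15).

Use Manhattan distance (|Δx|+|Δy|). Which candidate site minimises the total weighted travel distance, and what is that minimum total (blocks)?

β, total 3290 blocks

Total weighted distance at each candidate:
  α (15, 20): total = 4550
  γ (1, 11): total = 5110
  δ (8, 3): total = 3430
  β (20, 15): total = 3290
Minimum is at β with total 3290 blocks.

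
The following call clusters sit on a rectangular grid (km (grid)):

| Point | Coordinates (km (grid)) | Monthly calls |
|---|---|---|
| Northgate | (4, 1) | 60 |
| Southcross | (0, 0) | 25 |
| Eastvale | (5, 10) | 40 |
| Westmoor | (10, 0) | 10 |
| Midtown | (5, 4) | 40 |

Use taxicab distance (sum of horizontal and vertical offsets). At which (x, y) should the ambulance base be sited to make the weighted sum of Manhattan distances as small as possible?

(5, 1)

Manhattan distance separates: Σwᵢ(|x−xᵢ|+|y−yᵢ|) = Σwᵢ|x−xᵢ| + Σwᵢ|y−yᵢ|, so x and y are optimised independently as 1-D weighted medians.
Total weight W = 175; half = 87.5.
x-coordinate, sorted with cumulative weight:
  x=0 (Southcross, w=25) cum 25
  x=4 (Northgate, w=60) cum 85
  x=5 (Eastvale, w=40) cum 125  ← median
  x=5 (Midtown, w=40) cum 165
  x=10 (Westmoor, w=10) cum 175
⇒ x* = 5
y-coordinate, sorted with cumulative weight:
  y=0 (Southcross, w=25) cum 25
  y=0 (Westmoor, w=10) cum 35
  y=1 (Northgate, w=60) cum 95  ← median
  y=4 (Midtown, w=40) cum 135
  y=10 (Eastvale, w=40) cum 175
⇒ y* = 1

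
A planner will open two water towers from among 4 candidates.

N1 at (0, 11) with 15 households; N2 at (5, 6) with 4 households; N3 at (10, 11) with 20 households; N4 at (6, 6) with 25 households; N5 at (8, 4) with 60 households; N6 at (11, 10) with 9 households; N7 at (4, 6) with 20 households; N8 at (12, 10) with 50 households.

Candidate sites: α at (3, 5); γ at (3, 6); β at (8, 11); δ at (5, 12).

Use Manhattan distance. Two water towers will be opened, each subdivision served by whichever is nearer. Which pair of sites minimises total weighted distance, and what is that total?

Evaluate every pair (each demand assigned to the nearer of the two):
  {α, β}: total = 958
  {γ, β}: total = 969
  {β, δ}: total = 1175
  {α, δ}: total = 1244
  {γ, δ}: total = 1255
  {α, γ}: total = 1581
Best pair: {α, β} with total 958.

{α, β}, total 958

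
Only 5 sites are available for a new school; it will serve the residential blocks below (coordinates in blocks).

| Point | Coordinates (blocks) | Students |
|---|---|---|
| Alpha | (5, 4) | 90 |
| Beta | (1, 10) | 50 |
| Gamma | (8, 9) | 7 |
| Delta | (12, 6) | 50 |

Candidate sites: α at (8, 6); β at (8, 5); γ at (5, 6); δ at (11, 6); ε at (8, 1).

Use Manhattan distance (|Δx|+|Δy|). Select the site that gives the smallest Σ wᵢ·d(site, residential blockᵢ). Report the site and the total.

γ, total 972 blocks

Total weighted distance at each candidate:
  α (8, 6): total = 1221
  β (8, 5): total = 1238
  γ (5, 6): total = 972
  δ (11, 6): total = 1512
  ε (8, 1): total = 1846
Minimum is at γ with total 972 blocks.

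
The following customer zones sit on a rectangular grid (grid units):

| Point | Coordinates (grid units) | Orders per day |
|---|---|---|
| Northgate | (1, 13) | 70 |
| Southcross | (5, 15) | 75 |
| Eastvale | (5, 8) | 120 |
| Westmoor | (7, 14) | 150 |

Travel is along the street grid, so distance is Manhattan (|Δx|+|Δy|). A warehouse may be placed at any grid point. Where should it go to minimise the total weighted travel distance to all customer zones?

(5, 14)

Manhattan distance separates: Σwᵢ(|x−xᵢ|+|y−yᵢ|) = Σwᵢ|x−xᵢ| + Σwᵢ|y−yᵢ|, so x and y are optimised independently as 1-D weighted medians.
Total weight W = 415; half = 207.5.
x-coordinate, sorted with cumulative weight:
  x=1 (Northgate, w=70) cum 70
  x=5 (Southcross, w=75) cum 145
  x=5 (Eastvale, w=120) cum 265  ← median
  x=7 (Westmoor, w=150) cum 415
⇒ x* = 5
y-coordinate, sorted with cumulative weight:
  y=8 (Eastvale, w=120) cum 120
  y=13 (Northgate, w=70) cum 190
  y=14 (Westmoor, w=150) cum 340  ← median
  y=15 (Southcross, w=75) cum 415
⇒ y* = 14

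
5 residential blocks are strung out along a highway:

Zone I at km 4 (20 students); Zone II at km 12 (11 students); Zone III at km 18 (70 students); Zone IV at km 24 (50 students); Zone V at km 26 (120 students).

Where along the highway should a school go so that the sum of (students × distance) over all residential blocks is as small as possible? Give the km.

For a sum of weighted absolute distances on a line, the optimum is the weighted median (not the mean). Total weight W = 271; half-weight = 135.5.
Sort by position and accumulate weight:
  km 4 (Zone I, w=20) → cum 20
  km 12 (Zone II, w=11) → cum 31
  km 18 (Zone III, w=70) → cum 101
  km 24 (Zone IV, w=50) → cum 151  ≥ 135.5 → median here
  km 26 (Zone V, w=120) → cum 271
Optimal location: km 24.

x = 24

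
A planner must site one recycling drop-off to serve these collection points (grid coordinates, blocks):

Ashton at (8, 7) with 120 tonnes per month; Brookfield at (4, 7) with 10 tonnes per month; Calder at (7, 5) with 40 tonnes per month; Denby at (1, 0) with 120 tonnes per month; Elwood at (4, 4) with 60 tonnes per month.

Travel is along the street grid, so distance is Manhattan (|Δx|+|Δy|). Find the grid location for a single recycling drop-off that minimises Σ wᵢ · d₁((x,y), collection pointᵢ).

(4, 4)

Manhattan distance separates: Σwᵢ(|x−xᵢ|+|y−yᵢ|) = Σwᵢ|x−xᵢ| + Σwᵢ|y−yᵢ|, so x and y are optimised independently as 1-D weighted medians.
Total weight W = 350; half = 175.
x-coordinate, sorted with cumulative weight:
  x=1 (Denby, w=120) cum 120
  x=4 (Brookfield, w=10) cum 130
  x=4 (Elwood, w=60) cum 190  ← median
  x=7 (Calder, w=40) cum 230
  x=8 (Ashton, w=120) cum 350
⇒ x* = 4
y-coordinate, sorted with cumulative weight:
  y=0 (Denby, w=120) cum 120
  y=4 (Elwood, w=60) cum 180  ← median
  y=5 (Calder, w=40) cum 220
  y=7 (Ashton, w=120) cum 340
  y=7 (Brookfield, w=10) cum 350
⇒ y* = 4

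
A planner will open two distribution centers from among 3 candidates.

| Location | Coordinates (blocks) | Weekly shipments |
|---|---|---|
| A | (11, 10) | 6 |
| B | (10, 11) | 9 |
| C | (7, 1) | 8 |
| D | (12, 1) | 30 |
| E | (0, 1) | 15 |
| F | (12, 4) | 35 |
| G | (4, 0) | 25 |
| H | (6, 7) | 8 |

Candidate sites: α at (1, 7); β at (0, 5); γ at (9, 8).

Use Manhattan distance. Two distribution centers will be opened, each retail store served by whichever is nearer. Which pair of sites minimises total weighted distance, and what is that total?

Evaluate every pair (each demand assigned to the nearer of the two):
  {β, γ}: total = 994
  {α, γ}: total = 1064
  {α, β}: total = 1543
Best pair: {β, γ} with total 994.

{β, γ}, total 994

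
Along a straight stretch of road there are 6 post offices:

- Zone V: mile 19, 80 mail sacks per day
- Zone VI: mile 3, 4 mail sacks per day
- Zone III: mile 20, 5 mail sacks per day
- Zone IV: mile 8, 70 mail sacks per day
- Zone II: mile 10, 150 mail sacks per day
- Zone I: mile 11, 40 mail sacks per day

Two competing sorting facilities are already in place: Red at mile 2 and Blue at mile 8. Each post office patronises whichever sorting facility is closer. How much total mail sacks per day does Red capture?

The indifferent point is the midpoint (2+8)/2 = 5; post offices left of it (closer to Red at 2) go to Red, those right go to Blue.
  Zone VI at 3 (w=4) → Red
  Zone IV at 8 (w=70) → Blue
  Zone II at 10 (w=150) → Blue
  Zone I at 11 (w=40) → Blue
  Zone V at 19 (w=80) → Blue
  Zone III at 20 (w=5) → Blue
Red captures 4; Blue captures 345.

4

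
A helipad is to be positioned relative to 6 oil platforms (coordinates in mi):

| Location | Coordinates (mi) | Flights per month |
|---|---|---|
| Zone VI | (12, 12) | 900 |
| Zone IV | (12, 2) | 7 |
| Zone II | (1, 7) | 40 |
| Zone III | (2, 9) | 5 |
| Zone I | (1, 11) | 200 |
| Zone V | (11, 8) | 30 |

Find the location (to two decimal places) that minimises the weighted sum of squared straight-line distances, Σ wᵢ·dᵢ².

The minimiser of Σwᵢ‖p−pᵢ‖² is the weighted centroid p* = (Σwᵢpᵢ)/(Σwᵢ).
Σwᵢ = 1182.
Σwᵢxᵢ = 900·12 + 7·12 + 40·1 + 5·2 + 200·1 + 30·11 = 11464.
Σwᵢyᵢ = 900·12 + 7·2 + 40·7 + 5·9 + 200·11 + 30·8 = 13579.
x* = 11464/1182 = 9.70, y* = 13579/1182 = 11.49.

(9.70, 11.49)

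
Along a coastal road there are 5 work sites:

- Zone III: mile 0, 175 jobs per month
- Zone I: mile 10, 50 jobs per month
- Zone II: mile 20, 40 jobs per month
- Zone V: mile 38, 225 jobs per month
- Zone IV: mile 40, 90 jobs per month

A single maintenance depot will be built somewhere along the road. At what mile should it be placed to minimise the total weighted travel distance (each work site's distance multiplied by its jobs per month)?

For a sum of weighted absolute distances on a line, the optimum is the weighted median (not the mean). Total weight W = 580; half-weight = 290.
Sort by position and accumulate weight:
  mile 0 (Zone III, w=175) → cum 175
  mile 10 (Zone I, w=50) → cum 225
  mile 20 (Zone II, w=40) → cum 265
  mile 38 (Zone V, w=225) → cum 490  ≥ 290 → median here
  mile 40 (Zone IV, w=90) → cum 580
Optimal location: mile 38.

x = 38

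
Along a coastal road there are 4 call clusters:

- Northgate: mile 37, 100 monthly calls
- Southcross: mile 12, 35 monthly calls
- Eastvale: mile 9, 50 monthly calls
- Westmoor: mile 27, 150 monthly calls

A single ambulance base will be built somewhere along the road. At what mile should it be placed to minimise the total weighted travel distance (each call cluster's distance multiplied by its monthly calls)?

For a sum of weighted absolute distances on a line, the optimum is the weighted median (not the mean). Total weight W = 335; half-weight = 167.5.
Sort by position and accumulate weight:
  mile 9 (Eastvale, w=50) → cum 50
  mile 12 (Southcross, w=35) → cum 85
  mile 27 (Westmoor, w=150) → cum 235  ≥ 167.5 → median here
  mile 37 (Northgate, w=100) → cum 335
Optimal location: mile 27.

x = 27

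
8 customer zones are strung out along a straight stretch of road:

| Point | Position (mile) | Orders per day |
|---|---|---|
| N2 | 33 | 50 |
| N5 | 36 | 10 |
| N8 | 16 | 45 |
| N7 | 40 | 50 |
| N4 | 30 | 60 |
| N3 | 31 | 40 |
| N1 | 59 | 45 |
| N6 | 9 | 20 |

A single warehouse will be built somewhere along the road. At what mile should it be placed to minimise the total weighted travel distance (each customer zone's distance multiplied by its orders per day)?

x = 31

For a sum of weighted absolute distances on a line, the optimum is the weighted median (not the mean). Total weight W = 320; half-weight = 160.
Sort by position and accumulate weight:
  mile 9 (N6, w=20) → cum 20
  mile 16 (N8, w=45) → cum 65
  mile 30 (N4, w=60) → cum 125
  mile 31 (N3, w=40) → cum 165  ≥ 160 → median here
  mile 33 (N2, w=50) → cum 215
  mile 36 (N5, w=10) → cum 225
  mile 40 (N7, w=50) → cum 275
  mile 59 (N1, w=45) → cum 320
Optimal location: mile 31.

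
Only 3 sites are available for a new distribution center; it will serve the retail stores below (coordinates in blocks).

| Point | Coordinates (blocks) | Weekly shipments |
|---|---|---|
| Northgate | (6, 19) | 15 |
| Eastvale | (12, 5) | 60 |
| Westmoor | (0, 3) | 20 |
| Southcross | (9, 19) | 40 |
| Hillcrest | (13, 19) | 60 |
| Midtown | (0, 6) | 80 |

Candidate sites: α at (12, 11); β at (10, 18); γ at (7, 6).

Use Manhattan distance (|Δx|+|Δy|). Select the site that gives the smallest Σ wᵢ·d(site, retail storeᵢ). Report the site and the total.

γ, total 3070 blocks

Total weighted distance at each candidate:
  α (12, 11): total = 3310
  β (10, 18): total = 3555
  γ (7, 6): total = 3070
Minimum is at γ with total 3070 blocks.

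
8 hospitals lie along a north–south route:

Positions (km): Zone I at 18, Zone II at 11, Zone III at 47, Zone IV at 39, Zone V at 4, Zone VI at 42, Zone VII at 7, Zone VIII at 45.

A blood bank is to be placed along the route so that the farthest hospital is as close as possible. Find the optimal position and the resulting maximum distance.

location 25.5, max distance 21.5

The 1-center on a line is the midpoint of the two extreme points: leftmost at 4, rightmost at 47.
Optimal location = (4 + 47)/2 = 25.5; maximum distance = (47 − 4)/2 = 21.5.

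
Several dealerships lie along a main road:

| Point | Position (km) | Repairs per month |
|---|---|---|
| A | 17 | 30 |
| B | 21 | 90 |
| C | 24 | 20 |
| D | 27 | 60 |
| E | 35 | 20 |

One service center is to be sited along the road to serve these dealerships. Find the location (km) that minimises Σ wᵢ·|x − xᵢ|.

For a sum of weighted absolute distances on a line, the optimum is the weighted median (not the mean). Total weight W = 220; half-weight = 110.
Sort by position and accumulate weight:
  km 17 (A, w=30) → cum 30
  km 21 (B, w=90) → cum 120  ≥ 110 → median here
  km 24 (C, w=20) → cum 140
  km 27 (D, w=60) → cum 200
  km 35 (E, w=20) → cum 220
Optimal location: km 21.

x = 21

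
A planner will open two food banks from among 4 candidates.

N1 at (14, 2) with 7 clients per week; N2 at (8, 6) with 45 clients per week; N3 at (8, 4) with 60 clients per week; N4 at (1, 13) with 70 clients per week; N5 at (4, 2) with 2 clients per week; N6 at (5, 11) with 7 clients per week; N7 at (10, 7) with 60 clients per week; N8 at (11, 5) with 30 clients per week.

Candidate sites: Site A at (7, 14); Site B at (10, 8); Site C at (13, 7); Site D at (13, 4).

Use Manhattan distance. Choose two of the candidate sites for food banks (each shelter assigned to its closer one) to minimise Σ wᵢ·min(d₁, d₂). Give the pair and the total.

Evaluate every pair (each demand assigned to the nearer of the two):
  {Site A, Site B}: total = 1339
  {Site A, Site D}: total = 1633
  {Site A, Site C}: total = 1645
  {Site B, Site D}: total = 1709
  {Site B, Site C}: total = 1822
  {Site C, Site D}: total = 2227
Best pair: {Site A, Site B} with total 1339.

{Site A, Site B}, total 1339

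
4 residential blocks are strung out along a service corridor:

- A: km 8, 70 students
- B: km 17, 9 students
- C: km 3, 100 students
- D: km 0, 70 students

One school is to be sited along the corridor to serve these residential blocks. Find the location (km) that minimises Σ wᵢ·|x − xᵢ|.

For a sum of weighted absolute distances on a line, the optimum is the weighted median (not the mean). Total weight W = 249; half-weight = 124.5.
Sort by position and accumulate weight:
  km 0 (D, w=70) → cum 70
  km 3 (C, w=100) → cum 170  ≥ 124.5 → median here
  km 8 (A, w=70) → cum 240
  km 17 (B, w=9) → cum 249
Optimal location: km 3.

x = 3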